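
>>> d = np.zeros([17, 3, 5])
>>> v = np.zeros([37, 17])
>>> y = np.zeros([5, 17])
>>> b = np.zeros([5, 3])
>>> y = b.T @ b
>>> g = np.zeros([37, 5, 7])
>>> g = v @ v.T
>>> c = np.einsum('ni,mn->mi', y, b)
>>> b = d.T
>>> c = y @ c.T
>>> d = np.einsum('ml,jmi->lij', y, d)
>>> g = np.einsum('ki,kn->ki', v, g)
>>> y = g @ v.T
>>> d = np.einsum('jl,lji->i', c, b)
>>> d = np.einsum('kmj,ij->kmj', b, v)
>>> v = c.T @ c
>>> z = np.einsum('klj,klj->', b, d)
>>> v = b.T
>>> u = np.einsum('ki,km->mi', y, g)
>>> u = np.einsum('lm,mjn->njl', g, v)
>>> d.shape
(5, 3, 17)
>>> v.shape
(17, 3, 5)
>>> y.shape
(37, 37)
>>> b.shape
(5, 3, 17)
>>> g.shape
(37, 17)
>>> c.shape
(3, 5)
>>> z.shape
()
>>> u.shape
(5, 3, 37)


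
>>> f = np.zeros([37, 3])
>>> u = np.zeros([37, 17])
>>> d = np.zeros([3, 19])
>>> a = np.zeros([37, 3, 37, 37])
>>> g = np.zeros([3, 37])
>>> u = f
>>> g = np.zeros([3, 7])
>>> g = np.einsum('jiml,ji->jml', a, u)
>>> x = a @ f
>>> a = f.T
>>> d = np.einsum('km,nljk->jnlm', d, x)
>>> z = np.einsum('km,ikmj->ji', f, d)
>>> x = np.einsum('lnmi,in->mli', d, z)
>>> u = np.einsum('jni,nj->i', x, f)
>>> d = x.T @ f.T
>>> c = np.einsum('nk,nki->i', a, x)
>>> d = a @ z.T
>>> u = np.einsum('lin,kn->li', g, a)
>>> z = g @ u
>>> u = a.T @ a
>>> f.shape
(37, 3)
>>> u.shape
(37, 37)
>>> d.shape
(3, 19)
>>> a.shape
(3, 37)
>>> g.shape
(37, 37, 37)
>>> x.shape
(3, 37, 19)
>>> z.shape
(37, 37, 37)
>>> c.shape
(19,)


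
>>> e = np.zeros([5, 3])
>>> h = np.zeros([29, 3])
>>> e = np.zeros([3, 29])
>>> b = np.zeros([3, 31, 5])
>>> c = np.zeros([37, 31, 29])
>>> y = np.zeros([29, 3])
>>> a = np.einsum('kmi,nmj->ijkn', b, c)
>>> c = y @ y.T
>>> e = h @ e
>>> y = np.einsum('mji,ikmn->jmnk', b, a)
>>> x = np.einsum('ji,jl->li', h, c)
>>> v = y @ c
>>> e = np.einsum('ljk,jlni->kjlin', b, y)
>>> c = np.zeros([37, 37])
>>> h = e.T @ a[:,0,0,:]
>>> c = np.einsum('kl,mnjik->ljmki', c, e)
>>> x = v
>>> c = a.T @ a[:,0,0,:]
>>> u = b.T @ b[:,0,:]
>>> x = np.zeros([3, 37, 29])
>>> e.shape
(5, 31, 3, 29, 37)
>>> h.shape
(37, 29, 3, 31, 37)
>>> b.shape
(3, 31, 5)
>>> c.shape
(37, 3, 29, 37)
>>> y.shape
(31, 3, 37, 29)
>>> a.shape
(5, 29, 3, 37)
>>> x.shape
(3, 37, 29)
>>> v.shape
(31, 3, 37, 29)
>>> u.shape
(5, 31, 5)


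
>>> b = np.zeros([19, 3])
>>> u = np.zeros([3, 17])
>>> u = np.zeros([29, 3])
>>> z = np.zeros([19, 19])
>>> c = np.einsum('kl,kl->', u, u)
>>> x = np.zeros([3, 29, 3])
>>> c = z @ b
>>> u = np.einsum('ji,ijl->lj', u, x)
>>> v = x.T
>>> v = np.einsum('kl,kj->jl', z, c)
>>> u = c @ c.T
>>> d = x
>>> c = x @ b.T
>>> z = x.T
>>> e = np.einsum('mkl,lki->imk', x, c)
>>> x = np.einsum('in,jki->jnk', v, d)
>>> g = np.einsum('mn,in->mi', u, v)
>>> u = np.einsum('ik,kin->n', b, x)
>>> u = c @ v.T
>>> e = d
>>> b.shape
(19, 3)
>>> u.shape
(3, 29, 3)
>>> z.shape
(3, 29, 3)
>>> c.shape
(3, 29, 19)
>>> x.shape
(3, 19, 29)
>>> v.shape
(3, 19)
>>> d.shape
(3, 29, 3)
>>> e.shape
(3, 29, 3)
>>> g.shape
(19, 3)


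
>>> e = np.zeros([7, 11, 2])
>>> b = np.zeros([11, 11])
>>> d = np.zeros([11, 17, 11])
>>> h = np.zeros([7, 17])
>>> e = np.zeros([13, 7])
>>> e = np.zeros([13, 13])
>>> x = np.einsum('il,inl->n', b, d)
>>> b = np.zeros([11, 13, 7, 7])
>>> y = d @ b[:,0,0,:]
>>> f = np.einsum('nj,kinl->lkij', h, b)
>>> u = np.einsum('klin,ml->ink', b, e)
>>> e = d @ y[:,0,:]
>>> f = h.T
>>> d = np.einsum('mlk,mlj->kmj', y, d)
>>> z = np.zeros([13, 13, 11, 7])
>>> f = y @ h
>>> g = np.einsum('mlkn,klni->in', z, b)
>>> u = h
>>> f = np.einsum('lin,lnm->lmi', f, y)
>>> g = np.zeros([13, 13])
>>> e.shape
(11, 17, 7)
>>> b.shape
(11, 13, 7, 7)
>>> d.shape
(7, 11, 11)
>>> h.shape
(7, 17)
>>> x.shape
(17,)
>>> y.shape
(11, 17, 7)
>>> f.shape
(11, 7, 17)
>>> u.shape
(7, 17)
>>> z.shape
(13, 13, 11, 7)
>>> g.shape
(13, 13)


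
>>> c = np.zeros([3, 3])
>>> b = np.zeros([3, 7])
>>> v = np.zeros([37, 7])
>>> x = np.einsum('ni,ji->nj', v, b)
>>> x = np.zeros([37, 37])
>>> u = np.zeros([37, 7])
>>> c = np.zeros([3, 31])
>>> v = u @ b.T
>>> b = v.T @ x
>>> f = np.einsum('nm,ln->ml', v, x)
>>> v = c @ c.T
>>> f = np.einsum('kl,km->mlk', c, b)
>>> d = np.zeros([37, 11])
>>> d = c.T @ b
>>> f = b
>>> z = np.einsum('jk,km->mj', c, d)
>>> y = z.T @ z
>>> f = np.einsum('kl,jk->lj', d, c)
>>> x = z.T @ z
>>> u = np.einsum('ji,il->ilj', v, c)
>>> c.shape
(3, 31)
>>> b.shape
(3, 37)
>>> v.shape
(3, 3)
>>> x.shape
(3, 3)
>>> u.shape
(3, 31, 3)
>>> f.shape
(37, 3)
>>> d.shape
(31, 37)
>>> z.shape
(37, 3)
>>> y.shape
(3, 3)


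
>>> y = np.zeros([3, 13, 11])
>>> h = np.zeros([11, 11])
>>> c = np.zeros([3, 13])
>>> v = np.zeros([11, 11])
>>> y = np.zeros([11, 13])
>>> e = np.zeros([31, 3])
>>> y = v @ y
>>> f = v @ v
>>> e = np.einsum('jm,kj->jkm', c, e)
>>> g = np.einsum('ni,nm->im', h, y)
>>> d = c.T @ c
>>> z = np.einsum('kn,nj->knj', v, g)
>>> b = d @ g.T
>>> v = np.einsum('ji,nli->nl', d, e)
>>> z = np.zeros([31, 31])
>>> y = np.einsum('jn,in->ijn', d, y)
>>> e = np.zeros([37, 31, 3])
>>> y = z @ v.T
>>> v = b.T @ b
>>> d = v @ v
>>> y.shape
(31, 3)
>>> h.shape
(11, 11)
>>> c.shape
(3, 13)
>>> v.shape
(11, 11)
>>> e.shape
(37, 31, 3)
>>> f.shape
(11, 11)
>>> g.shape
(11, 13)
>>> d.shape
(11, 11)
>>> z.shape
(31, 31)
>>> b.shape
(13, 11)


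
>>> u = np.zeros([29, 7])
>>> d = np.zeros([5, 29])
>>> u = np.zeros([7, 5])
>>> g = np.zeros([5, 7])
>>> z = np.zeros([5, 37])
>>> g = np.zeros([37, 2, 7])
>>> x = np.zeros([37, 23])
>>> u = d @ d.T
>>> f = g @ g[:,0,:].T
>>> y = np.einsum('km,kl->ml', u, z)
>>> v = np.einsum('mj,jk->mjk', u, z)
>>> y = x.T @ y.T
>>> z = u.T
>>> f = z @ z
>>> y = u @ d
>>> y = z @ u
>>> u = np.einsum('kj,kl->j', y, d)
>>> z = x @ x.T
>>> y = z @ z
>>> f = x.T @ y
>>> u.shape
(5,)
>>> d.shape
(5, 29)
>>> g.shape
(37, 2, 7)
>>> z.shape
(37, 37)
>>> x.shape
(37, 23)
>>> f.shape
(23, 37)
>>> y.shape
(37, 37)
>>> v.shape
(5, 5, 37)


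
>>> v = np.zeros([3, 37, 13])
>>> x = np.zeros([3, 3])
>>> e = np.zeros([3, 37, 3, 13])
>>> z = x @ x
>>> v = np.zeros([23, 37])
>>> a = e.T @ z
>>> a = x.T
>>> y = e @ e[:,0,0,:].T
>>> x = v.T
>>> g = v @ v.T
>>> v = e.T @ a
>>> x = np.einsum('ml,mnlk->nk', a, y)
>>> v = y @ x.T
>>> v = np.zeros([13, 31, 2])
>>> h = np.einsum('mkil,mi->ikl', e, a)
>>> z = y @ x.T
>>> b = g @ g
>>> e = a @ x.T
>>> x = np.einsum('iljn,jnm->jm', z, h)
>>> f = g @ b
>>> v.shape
(13, 31, 2)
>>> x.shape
(3, 13)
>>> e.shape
(3, 37)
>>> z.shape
(3, 37, 3, 37)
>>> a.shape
(3, 3)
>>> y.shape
(3, 37, 3, 3)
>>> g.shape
(23, 23)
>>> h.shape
(3, 37, 13)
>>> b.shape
(23, 23)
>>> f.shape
(23, 23)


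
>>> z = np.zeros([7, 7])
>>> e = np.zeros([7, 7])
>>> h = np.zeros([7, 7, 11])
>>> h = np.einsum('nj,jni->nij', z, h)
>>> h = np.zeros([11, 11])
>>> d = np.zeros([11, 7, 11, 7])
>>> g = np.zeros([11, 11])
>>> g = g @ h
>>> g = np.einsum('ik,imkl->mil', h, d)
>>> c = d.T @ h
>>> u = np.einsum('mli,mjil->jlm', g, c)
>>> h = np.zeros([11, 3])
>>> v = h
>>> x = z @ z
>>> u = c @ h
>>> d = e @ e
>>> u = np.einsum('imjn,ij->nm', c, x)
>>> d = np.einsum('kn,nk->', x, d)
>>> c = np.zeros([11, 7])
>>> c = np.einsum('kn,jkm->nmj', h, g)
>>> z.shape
(7, 7)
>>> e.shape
(7, 7)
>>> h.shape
(11, 3)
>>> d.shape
()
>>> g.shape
(7, 11, 7)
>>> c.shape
(3, 7, 7)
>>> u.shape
(11, 11)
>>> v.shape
(11, 3)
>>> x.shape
(7, 7)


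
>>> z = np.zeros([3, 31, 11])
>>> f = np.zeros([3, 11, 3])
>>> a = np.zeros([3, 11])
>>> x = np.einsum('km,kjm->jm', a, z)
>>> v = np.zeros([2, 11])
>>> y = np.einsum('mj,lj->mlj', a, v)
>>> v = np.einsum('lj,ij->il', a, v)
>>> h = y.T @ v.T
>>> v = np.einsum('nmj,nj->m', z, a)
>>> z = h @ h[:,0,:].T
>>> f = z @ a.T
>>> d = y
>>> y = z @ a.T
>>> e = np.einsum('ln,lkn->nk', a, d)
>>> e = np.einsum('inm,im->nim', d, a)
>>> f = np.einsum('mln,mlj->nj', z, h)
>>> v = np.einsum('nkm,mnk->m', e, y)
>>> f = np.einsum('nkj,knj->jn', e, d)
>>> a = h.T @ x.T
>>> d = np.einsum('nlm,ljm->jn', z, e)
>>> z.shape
(11, 2, 11)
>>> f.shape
(11, 2)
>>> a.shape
(2, 2, 31)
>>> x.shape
(31, 11)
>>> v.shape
(11,)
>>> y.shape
(11, 2, 3)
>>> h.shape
(11, 2, 2)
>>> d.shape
(3, 11)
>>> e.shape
(2, 3, 11)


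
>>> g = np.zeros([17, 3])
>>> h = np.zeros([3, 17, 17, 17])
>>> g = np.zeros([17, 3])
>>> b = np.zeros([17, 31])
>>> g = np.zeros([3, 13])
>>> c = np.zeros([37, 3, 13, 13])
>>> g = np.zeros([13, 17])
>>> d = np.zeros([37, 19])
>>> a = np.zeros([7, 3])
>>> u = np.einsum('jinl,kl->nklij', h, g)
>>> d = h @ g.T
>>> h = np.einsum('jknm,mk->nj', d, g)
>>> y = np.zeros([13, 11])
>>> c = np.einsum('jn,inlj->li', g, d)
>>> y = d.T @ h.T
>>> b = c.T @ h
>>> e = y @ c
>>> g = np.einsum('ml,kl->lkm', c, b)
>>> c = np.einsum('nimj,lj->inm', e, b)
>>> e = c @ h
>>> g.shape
(3, 3, 17)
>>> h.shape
(17, 3)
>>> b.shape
(3, 3)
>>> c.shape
(17, 13, 17)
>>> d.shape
(3, 17, 17, 13)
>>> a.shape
(7, 3)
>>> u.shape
(17, 13, 17, 17, 3)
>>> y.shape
(13, 17, 17, 17)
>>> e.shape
(17, 13, 3)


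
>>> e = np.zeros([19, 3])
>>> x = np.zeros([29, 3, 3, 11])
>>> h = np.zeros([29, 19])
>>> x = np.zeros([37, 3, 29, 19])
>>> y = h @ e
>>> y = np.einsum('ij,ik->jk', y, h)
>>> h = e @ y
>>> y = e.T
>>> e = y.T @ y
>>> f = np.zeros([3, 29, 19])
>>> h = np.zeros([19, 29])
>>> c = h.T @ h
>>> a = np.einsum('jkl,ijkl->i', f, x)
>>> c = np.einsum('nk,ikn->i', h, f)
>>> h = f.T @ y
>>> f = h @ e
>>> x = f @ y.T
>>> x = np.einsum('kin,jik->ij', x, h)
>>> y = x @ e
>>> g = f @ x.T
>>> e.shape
(19, 19)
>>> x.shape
(29, 19)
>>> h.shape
(19, 29, 19)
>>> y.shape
(29, 19)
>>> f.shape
(19, 29, 19)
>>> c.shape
(3,)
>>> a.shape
(37,)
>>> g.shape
(19, 29, 29)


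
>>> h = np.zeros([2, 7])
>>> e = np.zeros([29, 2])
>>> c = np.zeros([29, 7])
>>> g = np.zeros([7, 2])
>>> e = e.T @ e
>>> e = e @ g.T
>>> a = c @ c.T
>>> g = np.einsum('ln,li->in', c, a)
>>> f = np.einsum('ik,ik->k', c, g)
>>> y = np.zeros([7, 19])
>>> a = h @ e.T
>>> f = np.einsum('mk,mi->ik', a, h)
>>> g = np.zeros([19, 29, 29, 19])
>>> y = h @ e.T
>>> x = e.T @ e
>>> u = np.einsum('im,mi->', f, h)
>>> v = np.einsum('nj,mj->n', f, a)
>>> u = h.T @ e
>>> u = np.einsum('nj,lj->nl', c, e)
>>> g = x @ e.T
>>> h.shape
(2, 7)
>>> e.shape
(2, 7)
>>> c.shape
(29, 7)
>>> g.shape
(7, 2)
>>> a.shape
(2, 2)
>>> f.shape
(7, 2)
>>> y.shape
(2, 2)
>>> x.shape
(7, 7)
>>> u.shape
(29, 2)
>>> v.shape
(7,)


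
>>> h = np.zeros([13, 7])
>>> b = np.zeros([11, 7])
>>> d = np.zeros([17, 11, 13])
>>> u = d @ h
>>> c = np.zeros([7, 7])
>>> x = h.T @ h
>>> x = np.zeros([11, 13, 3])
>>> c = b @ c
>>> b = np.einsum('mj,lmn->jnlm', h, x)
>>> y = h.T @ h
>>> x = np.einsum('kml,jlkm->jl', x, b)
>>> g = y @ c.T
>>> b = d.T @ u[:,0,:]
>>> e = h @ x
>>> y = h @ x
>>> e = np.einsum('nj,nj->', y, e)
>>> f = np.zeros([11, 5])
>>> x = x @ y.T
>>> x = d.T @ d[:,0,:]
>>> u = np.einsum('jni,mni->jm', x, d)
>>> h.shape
(13, 7)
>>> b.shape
(13, 11, 7)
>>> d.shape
(17, 11, 13)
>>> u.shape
(13, 17)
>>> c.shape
(11, 7)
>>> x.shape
(13, 11, 13)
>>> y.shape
(13, 3)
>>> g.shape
(7, 11)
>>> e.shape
()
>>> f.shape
(11, 5)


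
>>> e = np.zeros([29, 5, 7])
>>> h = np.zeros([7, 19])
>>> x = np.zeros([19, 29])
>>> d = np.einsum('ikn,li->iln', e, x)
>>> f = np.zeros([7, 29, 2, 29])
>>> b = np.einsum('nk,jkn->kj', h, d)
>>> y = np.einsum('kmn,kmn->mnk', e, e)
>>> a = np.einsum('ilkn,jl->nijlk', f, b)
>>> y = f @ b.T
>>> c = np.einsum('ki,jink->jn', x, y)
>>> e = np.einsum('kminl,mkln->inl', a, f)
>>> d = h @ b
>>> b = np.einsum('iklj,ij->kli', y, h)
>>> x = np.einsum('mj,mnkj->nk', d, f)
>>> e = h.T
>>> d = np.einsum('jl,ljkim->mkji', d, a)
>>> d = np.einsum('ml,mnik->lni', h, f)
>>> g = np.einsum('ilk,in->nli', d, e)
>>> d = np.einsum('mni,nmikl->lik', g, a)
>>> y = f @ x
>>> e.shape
(19, 7)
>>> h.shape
(7, 19)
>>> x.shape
(29, 2)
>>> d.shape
(2, 19, 29)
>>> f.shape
(7, 29, 2, 29)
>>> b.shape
(29, 2, 7)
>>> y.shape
(7, 29, 2, 2)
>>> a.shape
(29, 7, 19, 29, 2)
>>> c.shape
(7, 2)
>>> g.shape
(7, 29, 19)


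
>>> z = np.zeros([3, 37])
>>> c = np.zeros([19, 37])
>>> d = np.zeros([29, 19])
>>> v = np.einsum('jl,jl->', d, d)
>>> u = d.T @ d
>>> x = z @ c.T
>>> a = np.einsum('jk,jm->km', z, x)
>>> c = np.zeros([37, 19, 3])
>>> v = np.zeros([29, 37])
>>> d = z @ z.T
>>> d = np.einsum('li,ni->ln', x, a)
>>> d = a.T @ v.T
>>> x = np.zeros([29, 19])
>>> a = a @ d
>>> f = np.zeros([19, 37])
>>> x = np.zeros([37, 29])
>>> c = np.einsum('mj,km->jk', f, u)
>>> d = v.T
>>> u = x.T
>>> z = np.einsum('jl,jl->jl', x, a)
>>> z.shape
(37, 29)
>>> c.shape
(37, 19)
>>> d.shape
(37, 29)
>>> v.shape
(29, 37)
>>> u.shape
(29, 37)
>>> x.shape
(37, 29)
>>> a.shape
(37, 29)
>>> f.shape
(19, 37)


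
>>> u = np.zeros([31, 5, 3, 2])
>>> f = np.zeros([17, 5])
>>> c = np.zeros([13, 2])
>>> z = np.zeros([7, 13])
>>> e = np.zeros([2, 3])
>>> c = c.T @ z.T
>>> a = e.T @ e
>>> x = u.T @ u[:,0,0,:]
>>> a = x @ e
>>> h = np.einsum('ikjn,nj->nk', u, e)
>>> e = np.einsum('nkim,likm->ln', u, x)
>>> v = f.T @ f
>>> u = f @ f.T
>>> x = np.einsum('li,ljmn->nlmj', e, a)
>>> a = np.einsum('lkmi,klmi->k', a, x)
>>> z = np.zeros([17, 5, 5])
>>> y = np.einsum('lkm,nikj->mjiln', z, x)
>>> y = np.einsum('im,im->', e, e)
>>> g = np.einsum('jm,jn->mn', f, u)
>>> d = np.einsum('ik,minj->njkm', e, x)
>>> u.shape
(17, 17)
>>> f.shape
(17, 5)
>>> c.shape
(2, 7)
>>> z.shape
(17, 5, 5)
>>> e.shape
(2, 31)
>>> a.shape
(3,)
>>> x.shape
(3, 2, 5, 3)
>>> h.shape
(2, 5)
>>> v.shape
(5, 5)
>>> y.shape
()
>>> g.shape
(5, 17)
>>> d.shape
(5, 3, 31, 3)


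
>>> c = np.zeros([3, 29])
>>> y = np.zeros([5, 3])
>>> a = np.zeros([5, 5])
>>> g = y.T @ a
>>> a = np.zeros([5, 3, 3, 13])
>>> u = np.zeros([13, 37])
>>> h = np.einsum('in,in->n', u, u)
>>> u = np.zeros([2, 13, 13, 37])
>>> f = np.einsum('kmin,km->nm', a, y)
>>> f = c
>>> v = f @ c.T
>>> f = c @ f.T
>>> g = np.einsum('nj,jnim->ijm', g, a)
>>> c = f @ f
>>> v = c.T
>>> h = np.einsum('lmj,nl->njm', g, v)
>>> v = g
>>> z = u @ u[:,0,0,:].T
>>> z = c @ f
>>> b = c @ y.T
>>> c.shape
(3, 3)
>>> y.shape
(5, 3)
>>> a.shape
(5, 3, 3, 13)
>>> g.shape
(3, 5, 13)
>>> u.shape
(2, 13, 13, 37)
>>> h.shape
(3, 13, 5)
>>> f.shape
(3, 3)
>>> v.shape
(3, 5, 13)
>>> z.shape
(3, 3)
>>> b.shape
(3, 5)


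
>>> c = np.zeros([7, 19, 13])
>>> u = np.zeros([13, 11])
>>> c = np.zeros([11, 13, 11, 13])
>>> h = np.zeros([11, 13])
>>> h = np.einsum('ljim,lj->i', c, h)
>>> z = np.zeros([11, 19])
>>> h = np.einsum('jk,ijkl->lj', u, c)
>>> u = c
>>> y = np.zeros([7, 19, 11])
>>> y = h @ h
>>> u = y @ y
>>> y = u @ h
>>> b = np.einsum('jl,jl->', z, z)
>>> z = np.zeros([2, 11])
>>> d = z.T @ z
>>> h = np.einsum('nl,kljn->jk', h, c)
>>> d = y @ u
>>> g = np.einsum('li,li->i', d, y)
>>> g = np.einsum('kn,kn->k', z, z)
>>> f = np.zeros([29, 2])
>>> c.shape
(11, 13, 11, 13)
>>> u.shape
(13, 13)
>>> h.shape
(11, 11)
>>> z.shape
(2, 11)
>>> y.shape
(13, 13)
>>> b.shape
()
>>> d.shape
(13, 13)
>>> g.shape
(2,)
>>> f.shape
(29, 2)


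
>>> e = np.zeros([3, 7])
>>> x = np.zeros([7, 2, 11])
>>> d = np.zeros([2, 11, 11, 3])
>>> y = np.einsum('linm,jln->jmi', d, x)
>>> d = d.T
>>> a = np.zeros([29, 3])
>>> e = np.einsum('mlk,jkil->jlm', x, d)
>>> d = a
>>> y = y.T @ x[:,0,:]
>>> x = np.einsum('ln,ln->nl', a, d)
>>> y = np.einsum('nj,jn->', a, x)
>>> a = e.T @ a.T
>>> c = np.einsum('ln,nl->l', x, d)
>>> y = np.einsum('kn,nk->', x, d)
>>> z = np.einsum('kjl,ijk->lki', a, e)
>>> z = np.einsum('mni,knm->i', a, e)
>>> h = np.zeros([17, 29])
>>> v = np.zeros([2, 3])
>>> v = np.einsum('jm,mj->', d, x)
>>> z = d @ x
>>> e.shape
(3, 2, 7)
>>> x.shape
(3, 29)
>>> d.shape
(29, 3)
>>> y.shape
()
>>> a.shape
(7, 2, 29)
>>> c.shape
(3,)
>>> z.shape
(29, 29)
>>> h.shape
(17, 29)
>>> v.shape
()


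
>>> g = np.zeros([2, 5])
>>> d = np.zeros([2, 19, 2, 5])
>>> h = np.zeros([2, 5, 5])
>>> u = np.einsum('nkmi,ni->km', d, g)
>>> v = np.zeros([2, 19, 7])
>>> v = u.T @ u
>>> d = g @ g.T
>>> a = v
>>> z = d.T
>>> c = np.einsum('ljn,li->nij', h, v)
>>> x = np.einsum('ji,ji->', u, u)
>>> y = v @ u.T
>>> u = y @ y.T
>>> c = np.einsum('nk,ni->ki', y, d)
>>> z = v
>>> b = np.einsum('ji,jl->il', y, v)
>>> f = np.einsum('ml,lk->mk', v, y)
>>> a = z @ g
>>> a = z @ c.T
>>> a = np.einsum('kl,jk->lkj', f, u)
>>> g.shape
(2, 5)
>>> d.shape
(2, 2)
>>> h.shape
(2, 5, 5)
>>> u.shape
(2, 2)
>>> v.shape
(2, 2)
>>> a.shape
(19, 2, 2)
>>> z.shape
(2, 2)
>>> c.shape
(19, 2)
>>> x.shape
()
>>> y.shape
(2, 19)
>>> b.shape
(19, 2)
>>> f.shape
(2, 19)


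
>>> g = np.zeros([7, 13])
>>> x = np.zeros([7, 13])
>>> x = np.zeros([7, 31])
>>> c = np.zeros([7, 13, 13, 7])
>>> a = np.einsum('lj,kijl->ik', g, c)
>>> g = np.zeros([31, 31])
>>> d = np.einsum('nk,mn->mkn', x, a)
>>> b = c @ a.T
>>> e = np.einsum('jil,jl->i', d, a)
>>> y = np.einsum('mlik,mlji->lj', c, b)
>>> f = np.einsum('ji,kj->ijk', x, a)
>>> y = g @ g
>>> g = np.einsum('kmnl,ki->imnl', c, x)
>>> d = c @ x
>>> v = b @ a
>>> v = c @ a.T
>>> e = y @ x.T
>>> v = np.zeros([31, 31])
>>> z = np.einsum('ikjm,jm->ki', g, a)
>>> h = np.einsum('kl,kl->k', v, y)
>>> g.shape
(31, 13, 13, 7)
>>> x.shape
(7, 31)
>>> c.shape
(7, 13, 13, 7)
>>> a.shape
(13, 7)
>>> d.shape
(7, 13, 13, 31)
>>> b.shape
(7, 13, 13, 13)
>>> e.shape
(31, 7)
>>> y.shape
(31, 31)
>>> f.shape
(31, 7, 13)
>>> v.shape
(31, 31)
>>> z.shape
(13, 31)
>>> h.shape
(31,)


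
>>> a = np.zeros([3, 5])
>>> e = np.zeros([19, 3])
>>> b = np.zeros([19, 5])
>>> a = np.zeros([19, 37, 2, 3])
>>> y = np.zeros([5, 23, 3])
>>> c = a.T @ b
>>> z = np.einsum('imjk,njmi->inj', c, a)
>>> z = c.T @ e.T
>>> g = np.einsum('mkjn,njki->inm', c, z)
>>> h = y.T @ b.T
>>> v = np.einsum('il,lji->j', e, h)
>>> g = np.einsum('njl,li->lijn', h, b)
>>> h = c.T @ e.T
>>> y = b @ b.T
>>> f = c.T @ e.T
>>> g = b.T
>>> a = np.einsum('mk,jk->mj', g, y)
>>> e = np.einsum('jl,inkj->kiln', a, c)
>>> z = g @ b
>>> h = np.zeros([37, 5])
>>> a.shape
(5, 19)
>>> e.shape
(37, 3, 19, 2)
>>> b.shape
(19, 5)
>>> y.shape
(19, 19)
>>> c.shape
(3, 2, 37, 5)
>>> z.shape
(5, 5)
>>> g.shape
(5, 19)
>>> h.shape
(37, 5)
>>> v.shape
(23,)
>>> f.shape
(5, 37, 2, 19)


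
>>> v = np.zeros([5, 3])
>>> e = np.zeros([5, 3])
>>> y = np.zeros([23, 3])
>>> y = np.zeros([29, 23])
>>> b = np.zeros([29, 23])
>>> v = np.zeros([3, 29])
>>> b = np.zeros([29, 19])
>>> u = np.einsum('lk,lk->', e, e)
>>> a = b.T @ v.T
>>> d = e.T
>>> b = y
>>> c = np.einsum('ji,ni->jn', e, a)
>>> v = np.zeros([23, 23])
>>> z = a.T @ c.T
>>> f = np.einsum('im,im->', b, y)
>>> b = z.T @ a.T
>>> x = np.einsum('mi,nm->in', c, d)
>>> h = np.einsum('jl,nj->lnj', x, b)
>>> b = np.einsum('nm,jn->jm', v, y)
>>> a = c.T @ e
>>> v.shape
(23, 23)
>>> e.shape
(5, 3)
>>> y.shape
(29, 23)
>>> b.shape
(29, 23)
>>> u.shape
()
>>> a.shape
(19, 3)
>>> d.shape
(3, 5)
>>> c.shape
(5, 19)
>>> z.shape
(3, 5)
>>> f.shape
()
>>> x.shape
(19, 3)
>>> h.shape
(3, 5, 19)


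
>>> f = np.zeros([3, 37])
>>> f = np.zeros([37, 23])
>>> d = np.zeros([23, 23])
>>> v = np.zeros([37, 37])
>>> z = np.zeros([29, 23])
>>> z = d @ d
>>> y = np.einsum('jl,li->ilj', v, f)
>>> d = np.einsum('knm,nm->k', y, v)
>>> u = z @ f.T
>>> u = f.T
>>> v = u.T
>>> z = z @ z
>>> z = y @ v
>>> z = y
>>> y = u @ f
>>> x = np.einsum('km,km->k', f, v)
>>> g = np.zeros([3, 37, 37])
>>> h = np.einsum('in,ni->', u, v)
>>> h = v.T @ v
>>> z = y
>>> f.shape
(37, 23)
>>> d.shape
(23,)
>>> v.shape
(37, 23)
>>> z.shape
(23, 23)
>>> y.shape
(23, 23)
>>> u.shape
(23, 37)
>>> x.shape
(37,)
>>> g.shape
(3, 37, 37)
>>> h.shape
(23, 23)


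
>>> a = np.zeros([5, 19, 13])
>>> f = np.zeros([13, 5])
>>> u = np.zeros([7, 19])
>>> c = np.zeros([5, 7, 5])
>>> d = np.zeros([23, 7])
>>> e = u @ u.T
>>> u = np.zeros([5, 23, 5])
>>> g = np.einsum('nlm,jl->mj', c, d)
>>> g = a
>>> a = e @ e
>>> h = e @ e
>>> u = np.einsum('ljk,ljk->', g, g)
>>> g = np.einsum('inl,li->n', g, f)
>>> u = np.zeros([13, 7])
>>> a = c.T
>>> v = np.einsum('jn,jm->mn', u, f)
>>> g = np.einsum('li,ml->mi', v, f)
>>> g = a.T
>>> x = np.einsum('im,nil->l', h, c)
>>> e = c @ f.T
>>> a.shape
(5, 7, 5)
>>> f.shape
(13, 5)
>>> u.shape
(13, 7)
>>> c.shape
(5, 7, 5)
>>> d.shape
(23, 7)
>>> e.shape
(5, 7, 13)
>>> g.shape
(5, 7, 5)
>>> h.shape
(7, 7)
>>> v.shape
(5, 7)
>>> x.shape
(5,)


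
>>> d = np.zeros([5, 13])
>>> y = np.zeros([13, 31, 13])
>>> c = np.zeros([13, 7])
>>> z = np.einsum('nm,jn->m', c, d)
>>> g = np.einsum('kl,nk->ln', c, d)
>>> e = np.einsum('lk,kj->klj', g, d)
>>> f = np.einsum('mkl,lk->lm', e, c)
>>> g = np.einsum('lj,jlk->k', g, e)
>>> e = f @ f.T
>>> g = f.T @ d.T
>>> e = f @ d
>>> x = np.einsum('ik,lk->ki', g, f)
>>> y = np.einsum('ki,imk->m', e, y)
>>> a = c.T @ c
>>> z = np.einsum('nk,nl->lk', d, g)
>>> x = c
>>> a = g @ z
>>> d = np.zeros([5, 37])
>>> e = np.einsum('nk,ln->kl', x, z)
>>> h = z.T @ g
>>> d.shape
(5, 37)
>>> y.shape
(31,)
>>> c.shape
(13, 7)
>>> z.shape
(5, 13)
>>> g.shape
(5, 5)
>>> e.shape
(7, 5)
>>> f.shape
(13, 5)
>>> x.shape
(13, 7)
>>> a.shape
(5, 13)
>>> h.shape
(13, 5)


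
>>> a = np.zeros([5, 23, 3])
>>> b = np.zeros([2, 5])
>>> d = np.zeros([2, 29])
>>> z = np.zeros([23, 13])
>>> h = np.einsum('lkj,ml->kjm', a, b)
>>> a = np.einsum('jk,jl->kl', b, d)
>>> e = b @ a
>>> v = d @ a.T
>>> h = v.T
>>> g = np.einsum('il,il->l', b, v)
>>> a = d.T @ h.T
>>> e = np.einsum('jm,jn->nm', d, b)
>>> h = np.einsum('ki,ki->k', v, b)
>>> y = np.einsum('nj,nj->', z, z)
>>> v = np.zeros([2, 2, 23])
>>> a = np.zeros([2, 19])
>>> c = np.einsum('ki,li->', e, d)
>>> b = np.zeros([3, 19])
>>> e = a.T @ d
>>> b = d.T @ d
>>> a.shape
(2, 19)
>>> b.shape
(29, 29)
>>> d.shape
(2, 29)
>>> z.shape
(23, 13)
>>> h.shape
(2,)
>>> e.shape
(19, 29)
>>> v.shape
(2, 2, 23)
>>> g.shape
(5,)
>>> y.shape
()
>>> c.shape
()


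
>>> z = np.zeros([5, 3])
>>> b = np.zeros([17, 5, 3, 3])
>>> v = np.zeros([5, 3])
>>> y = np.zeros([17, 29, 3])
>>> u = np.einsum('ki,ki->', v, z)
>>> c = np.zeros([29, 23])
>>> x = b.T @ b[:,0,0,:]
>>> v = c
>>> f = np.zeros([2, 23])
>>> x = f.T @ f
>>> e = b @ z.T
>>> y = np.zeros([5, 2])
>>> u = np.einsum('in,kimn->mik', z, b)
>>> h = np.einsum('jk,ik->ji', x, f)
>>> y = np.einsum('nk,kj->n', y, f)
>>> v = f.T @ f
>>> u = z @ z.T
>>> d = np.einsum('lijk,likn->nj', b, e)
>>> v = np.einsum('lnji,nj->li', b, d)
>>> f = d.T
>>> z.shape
(5, 3)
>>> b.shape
(17, 5, 3, 3)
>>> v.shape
(17, 3)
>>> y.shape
(5,)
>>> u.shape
(5, 5)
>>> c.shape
(29, 23)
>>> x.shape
(23, 23)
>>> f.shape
(3, 5)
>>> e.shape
(17, 5, 3, 5)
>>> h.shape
(23, 2)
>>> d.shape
(5, 3)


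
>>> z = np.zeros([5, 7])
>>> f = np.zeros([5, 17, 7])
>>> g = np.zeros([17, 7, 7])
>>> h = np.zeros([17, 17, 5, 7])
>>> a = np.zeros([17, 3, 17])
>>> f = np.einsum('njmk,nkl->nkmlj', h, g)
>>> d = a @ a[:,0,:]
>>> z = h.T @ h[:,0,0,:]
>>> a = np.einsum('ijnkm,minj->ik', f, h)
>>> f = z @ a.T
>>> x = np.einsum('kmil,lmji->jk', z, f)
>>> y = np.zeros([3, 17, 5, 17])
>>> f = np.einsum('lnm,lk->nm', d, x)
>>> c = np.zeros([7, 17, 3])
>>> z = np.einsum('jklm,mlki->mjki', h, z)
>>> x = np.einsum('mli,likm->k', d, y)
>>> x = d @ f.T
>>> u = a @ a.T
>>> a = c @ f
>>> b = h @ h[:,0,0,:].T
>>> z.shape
(7, 17, 17, 7)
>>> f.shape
(3, 17)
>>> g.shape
(17, 7, 7)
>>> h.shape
(17, 17, 5, 7)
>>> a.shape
(7, 17, 17)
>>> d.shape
(17, 3, 17)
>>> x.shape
(17, 3, 3)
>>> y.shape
(3, 17, 5, 17)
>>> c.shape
(7, 17, 3)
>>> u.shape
(17, 17)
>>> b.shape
(17, 17, 5, 17)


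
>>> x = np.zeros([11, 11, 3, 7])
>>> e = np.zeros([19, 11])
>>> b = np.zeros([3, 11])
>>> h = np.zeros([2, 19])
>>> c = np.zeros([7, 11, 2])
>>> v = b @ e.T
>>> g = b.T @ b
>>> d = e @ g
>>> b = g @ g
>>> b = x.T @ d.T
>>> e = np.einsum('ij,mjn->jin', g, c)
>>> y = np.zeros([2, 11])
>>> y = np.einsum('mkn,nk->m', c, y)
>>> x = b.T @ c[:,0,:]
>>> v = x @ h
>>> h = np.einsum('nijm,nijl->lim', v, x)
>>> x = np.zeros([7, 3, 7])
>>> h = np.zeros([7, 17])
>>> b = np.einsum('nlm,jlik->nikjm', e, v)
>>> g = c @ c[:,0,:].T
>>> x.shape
(7, 3, 7)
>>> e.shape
(11, 11, 2)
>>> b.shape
(11, 3, 19, 19, 2)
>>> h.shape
(7, 17)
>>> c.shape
(7, 11, 2)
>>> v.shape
(19, 11, 3, 19)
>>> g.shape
(7, 11, 7)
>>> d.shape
(19, 11)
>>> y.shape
(7,)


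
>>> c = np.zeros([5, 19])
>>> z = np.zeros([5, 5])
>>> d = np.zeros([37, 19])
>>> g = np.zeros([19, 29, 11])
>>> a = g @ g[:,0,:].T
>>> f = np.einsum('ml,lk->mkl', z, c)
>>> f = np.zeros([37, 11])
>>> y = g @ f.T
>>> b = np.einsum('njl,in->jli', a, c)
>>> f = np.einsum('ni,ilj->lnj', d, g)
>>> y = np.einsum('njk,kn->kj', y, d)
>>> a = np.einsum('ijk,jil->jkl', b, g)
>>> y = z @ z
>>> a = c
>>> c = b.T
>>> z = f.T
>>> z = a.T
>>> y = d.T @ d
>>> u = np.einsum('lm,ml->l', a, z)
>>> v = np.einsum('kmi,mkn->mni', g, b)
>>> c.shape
(5, 19, 29)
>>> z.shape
(19, 5)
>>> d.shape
(37, 19)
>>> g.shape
(19, 29, 11)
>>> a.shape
(5, 19)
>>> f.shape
(29, 37, 11)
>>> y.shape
(19, 19)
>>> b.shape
(29, 19, 5)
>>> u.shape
(5,)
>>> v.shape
(29, 5, 11)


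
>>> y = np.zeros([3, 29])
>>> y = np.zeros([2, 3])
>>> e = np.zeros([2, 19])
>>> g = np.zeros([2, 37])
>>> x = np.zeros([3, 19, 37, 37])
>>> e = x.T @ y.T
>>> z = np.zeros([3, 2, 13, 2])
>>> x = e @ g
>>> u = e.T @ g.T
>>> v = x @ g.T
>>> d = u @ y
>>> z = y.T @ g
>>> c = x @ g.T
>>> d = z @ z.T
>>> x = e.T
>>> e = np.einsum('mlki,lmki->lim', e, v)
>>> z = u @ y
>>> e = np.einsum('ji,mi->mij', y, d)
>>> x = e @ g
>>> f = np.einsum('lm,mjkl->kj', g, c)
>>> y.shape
(2, 3)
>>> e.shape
(3, 3, 2)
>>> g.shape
(2, 37)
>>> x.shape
(3, 3, 37)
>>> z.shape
(2, 19, 37, 3)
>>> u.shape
(2, 19, 37, 2)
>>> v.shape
(37, 37, 19, 2)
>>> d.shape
(3, 3)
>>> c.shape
(37, 37, 19, 2)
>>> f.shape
(19, 37)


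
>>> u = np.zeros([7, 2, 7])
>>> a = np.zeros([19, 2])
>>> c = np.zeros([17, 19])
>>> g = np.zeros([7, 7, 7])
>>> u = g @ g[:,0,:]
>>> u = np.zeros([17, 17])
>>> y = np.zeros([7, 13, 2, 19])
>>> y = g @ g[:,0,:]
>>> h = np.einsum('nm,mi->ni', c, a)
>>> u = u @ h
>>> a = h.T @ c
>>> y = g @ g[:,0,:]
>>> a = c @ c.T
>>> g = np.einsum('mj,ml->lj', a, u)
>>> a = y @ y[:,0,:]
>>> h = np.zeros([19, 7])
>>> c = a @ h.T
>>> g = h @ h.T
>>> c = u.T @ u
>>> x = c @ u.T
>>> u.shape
(17, 2)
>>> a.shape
(7, 7, 7)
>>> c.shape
(2, 2)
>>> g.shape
(19, 19)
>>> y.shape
(7, 7, 7)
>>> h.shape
(19, 7)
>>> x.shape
(2, 17)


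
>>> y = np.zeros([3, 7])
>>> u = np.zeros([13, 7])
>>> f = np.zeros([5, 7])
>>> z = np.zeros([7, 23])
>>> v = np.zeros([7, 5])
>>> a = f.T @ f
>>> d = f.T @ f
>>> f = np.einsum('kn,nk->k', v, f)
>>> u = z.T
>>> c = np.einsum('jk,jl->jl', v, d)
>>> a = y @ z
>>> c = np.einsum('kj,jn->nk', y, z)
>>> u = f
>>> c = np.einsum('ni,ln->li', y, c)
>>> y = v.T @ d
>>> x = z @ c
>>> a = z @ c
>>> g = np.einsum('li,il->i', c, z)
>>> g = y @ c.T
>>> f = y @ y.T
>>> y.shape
(5, 7)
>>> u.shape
(7,)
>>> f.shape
(5, 5)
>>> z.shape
(7, 23)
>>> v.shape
(7, 5)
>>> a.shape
(7, 7)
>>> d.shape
(7, 7)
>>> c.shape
(23, 7)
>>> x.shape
(7, 7)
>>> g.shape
(5, 23)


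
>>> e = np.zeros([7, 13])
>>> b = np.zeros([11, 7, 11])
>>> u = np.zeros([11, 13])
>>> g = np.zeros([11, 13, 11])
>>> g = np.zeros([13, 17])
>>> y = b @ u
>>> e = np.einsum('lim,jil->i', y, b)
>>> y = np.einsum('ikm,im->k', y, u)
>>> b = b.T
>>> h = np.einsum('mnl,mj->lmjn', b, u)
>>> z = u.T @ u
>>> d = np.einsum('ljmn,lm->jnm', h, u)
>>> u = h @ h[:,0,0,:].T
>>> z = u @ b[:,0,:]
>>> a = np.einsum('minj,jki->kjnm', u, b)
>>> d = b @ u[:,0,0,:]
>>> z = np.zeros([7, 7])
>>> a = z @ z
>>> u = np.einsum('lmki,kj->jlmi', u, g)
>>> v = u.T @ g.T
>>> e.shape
(7,)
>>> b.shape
(11, 7, 11)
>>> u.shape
(17, 11, 11, 11)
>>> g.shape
(13, 17)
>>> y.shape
(7,)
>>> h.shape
(11, 11, 13, 7)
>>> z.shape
(7, 7)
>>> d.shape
(11, 7, 11)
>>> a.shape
(7, 7)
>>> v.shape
(11, 11, 11, 13)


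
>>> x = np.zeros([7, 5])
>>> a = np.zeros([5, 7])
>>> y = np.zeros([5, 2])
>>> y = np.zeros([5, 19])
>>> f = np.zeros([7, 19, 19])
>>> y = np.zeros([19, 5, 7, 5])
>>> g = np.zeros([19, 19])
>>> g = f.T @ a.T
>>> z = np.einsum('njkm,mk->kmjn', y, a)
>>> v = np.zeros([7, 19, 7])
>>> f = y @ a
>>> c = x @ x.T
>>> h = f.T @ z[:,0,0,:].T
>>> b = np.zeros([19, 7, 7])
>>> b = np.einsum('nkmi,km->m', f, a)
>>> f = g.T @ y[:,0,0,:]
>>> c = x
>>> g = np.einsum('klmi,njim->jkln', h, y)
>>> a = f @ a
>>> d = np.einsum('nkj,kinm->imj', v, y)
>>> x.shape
(7, 5)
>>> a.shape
(5, 19, 7)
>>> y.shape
(19, 5, 7, 5)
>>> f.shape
(5, 19, 5)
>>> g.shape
(5, 7, 7, 19)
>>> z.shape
(7, 5, 5, 19)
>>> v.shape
(7, 19, 7)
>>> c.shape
(7, 5)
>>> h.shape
(7, 7, 5, 7)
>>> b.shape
(7,)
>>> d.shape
(5, 5, 7)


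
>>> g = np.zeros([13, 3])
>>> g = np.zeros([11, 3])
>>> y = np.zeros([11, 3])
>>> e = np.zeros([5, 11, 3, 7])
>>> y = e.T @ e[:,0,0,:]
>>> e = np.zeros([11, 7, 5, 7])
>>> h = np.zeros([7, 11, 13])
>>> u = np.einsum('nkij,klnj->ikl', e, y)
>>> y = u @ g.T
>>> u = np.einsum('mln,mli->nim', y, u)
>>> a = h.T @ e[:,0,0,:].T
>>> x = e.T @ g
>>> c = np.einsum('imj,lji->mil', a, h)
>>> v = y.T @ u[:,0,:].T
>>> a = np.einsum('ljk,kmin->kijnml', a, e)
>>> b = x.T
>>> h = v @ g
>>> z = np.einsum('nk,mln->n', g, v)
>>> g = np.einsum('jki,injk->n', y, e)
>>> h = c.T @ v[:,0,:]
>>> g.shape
(7,)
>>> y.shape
(5, 7, 11)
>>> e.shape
(11, 7, 5, 7)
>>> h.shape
(7, 13, 11)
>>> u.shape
(11, 3, 5)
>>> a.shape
(11, 5, 11, 7, 7, 13)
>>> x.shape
(7, 5, 7, 3)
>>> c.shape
(11, 13, 7)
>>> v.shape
(11, 7, 11)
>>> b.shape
(3, 7, 5, 7)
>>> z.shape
(11,)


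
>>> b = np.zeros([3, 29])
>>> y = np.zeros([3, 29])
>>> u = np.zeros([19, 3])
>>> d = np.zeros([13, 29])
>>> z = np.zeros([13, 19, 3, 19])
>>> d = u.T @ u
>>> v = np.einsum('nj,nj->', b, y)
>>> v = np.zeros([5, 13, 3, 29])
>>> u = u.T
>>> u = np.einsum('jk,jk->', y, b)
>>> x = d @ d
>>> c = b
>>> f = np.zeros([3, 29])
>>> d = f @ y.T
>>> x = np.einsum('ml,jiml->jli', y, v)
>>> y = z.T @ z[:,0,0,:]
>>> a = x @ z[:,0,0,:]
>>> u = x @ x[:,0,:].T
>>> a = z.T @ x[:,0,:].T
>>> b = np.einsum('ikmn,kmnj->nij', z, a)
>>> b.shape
(19, 13, 5)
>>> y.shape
(19, 3, 19, 19)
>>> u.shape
(5, 29, 5)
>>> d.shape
(3, 3)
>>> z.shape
(13, 19, 3, 19)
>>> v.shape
(5, 13, 3, 29)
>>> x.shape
(5, 29, 13)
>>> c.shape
(3, 29)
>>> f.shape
(3, 29)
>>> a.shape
(19, 3, 19, 5)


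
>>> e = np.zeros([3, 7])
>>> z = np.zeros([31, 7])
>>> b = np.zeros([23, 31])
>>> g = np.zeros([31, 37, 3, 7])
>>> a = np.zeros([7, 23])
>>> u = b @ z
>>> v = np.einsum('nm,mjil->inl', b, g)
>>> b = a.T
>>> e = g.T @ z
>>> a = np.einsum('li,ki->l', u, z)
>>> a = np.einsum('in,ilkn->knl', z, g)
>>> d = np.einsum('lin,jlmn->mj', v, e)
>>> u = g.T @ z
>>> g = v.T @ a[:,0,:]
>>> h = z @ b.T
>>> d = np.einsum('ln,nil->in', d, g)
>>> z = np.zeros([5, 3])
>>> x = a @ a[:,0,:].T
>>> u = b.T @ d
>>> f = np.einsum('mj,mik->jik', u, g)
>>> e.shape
(7, 3, 37, 7)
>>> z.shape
(5, 3)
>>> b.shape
(23, 7)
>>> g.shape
(7, 23, 37)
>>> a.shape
(3, 7, 37)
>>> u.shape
(7, 7)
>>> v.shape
(3, 23, 7)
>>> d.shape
(23, 7)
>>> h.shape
(31, 23)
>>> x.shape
(3, 7, 3)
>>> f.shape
(7, 23, 37)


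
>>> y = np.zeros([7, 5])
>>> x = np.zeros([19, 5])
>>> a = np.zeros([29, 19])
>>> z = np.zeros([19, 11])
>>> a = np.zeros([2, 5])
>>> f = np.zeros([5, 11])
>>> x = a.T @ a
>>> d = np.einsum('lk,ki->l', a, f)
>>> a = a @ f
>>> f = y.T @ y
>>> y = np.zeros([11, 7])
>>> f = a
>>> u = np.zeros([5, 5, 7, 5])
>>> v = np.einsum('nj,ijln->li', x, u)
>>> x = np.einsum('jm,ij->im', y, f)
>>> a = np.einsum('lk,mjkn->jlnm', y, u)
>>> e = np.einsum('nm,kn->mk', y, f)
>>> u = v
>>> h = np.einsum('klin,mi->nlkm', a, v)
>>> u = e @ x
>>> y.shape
(11, 7)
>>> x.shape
(2, 7)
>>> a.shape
(5, 11, 5, 5)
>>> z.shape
(19, 11)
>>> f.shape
(2, 11)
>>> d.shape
(2,)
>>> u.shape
(7, 7)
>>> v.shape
(7, 5)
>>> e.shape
(7, 2)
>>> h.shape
(5, 11, 5, 7)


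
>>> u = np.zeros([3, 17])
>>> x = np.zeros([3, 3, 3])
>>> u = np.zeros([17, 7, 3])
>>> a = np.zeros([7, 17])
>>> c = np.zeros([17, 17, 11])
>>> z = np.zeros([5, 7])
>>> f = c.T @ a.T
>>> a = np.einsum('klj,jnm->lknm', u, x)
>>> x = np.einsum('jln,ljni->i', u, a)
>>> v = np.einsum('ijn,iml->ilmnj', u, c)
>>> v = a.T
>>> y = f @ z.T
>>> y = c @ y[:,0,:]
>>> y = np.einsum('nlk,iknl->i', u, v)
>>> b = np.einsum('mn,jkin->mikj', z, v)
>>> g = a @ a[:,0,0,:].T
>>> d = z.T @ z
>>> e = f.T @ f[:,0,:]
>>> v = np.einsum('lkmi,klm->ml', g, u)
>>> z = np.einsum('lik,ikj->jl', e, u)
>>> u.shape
(17, 7, 3)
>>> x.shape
(3,)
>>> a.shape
(7, 17, 3, 3)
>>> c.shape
(17, 17, 11)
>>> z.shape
(3, 7)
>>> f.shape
(11, 17, 7)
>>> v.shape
(3, 7)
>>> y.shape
(3,)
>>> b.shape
(5, 17, 3, 3)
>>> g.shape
(7, 17, 3, 7)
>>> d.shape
(7, 7)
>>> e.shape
(7, 17, 7)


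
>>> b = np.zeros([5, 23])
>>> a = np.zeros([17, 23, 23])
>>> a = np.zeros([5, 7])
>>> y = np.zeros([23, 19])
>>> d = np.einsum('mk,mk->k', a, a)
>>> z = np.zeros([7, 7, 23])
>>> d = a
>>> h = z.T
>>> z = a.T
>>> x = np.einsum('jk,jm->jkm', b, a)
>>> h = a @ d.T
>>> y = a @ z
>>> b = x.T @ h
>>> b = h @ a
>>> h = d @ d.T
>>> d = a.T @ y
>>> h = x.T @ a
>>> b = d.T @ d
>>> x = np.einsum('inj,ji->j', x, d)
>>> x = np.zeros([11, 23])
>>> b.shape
(5, 5)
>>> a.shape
(5, 7)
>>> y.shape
(5, 5)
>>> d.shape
(7, 5)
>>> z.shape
(7, 5)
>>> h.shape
(7, 23, 7)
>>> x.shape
(11, 23)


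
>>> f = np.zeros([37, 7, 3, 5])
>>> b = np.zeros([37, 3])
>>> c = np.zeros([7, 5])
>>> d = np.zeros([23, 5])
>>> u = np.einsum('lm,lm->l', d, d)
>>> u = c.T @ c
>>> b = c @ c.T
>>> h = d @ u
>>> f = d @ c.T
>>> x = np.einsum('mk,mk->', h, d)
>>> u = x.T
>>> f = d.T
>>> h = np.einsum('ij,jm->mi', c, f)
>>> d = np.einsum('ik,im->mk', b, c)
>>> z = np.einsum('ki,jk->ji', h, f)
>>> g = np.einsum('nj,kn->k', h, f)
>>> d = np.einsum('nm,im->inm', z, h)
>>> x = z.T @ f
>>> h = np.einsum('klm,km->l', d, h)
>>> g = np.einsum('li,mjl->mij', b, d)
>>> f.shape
(5, 23)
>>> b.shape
(7, 7)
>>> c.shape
(7, 5)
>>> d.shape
(23, 5, 7)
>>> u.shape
()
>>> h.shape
(5,)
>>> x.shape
(7, 23)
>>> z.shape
(5, 7)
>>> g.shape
(23, 7, 5)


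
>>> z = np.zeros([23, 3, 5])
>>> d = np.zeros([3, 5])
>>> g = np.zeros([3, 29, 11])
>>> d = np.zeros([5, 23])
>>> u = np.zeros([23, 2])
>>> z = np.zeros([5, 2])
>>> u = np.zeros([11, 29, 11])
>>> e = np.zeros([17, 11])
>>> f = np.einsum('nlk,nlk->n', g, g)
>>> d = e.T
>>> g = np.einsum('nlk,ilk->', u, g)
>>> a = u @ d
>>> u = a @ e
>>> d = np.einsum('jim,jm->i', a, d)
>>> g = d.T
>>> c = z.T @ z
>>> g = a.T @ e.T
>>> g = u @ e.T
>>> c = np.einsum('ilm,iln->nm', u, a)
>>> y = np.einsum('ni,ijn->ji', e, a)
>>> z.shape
(5, 2)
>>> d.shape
(29,)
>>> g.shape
(11, 29, 17)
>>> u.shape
(11, 29, 11)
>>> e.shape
(17, 11)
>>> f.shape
(3,)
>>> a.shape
(11, 29, 17)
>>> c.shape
(17, 11)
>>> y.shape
(29, 11)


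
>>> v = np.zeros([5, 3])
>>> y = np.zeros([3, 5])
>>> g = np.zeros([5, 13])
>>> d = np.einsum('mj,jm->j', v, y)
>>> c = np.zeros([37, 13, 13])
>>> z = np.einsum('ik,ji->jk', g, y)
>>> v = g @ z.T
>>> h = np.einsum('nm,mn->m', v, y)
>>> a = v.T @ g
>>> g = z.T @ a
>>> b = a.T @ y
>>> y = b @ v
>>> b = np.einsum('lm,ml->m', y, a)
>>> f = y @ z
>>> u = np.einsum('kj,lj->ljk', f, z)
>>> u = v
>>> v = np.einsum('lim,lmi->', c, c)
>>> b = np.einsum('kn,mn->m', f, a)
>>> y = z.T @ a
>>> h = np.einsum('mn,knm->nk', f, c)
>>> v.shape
()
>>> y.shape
(13, 13)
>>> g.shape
(13, 13)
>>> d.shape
(3,)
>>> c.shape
(37, 13, 13)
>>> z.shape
(3, 13)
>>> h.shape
(13, 37)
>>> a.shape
(3, 13)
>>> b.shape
(3,)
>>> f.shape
(13, 13)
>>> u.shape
(5, 3)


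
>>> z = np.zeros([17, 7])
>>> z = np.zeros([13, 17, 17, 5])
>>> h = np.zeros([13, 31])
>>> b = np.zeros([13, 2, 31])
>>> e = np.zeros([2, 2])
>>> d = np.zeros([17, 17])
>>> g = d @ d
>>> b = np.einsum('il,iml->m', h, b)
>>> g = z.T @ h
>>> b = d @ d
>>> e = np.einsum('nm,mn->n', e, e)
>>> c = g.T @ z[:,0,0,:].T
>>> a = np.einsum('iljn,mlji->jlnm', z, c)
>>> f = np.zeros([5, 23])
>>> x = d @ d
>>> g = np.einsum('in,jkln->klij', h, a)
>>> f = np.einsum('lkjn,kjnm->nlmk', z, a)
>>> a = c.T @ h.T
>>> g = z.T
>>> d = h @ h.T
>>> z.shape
(13, 17, 17, 5)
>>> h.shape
(13, 31)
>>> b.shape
(17, 17)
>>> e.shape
(2,)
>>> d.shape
(13, 13)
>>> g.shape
(5, 17, 17, 13)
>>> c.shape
(31, 17, 17, 13)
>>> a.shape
(13, 17, 17, 13)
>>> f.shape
(5, 13, 31, 17)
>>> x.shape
(17, 17)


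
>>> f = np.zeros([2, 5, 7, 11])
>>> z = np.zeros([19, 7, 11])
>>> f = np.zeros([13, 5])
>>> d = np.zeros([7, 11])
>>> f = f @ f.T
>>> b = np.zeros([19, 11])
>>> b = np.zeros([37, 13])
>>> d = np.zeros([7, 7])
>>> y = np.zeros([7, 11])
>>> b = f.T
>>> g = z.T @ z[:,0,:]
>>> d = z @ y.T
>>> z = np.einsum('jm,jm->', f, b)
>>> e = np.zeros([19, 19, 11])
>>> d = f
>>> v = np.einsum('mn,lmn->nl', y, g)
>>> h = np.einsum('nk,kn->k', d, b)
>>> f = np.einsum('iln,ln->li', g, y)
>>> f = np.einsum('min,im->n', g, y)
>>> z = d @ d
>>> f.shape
(11,)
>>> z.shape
(13, 13)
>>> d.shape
(13, 13)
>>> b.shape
(13, 13)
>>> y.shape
(7, 11)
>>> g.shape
(11, 7, 11)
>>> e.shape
(19, 19, 11)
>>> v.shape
(11, 11)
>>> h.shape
(13,)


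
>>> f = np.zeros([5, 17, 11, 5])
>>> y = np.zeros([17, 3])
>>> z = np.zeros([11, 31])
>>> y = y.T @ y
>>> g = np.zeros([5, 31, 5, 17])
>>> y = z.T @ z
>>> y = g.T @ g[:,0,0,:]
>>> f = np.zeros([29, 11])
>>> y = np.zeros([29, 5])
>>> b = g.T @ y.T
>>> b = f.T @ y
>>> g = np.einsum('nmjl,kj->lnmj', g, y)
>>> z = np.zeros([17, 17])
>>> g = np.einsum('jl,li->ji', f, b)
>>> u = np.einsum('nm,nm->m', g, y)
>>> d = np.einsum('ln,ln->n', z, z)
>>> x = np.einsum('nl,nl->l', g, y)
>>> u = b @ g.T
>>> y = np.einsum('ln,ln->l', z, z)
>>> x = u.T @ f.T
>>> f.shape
(29, 11)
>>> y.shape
(17,)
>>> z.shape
(17, 17)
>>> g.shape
(29, 5)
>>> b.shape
(11, 5)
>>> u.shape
(11, 29)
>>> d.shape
(17,)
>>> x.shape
(29, 29)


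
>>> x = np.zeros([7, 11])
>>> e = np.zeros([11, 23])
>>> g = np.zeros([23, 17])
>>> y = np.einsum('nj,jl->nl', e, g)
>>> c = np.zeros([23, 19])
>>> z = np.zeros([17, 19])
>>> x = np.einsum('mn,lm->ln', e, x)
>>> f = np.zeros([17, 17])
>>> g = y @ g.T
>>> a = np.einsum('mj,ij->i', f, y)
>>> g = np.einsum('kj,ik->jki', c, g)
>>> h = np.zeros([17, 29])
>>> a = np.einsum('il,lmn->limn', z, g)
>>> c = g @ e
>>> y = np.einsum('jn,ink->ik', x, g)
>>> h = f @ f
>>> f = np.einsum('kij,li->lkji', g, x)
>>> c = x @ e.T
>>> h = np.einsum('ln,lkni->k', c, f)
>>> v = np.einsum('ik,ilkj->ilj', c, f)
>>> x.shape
(7, 23)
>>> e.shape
(11, 23)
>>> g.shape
(19, 23, 11)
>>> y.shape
(19, 11)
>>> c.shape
(7, 11)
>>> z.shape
(17, 19)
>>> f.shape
(7, 19, 11, 23)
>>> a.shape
(19, 17, 23, 11)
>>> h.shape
(19,)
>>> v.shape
(7, 19, 23)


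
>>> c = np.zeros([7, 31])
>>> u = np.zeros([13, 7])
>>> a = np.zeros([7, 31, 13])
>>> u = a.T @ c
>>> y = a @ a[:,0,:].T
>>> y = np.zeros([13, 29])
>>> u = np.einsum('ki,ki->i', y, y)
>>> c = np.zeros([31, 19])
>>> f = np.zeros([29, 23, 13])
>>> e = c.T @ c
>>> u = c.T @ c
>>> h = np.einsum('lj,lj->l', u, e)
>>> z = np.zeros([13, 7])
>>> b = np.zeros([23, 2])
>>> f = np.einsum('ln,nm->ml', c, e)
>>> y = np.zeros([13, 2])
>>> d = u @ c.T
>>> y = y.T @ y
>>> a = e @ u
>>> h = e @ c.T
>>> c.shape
(31, 19)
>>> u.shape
(19, 19)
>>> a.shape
(19, 19)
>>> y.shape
(2, 2)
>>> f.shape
(19, 31)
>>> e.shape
(19, 19)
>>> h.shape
(19, 31)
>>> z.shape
(13, 7)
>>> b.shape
(23, 2)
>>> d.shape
(19, 31)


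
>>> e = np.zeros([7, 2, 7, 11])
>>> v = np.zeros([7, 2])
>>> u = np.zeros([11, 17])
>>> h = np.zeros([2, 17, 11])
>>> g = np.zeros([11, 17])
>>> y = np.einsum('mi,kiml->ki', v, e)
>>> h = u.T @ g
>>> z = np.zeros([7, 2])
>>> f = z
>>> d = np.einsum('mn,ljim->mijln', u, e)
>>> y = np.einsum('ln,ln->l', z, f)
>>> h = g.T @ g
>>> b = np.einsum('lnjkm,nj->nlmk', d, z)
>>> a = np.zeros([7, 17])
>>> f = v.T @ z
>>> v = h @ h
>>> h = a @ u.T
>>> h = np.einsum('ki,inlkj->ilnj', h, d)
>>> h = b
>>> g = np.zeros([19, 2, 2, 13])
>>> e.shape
(7, 2, 7, 11)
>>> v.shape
(17, 17)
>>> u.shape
(11, 17)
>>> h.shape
(7, 11, 17, 7)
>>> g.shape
(19, 2, 2, 13)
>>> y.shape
(7,)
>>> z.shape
(7, 2)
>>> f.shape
(2, 2)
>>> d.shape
(11, 7, 2, 7, 17)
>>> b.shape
(7, 11, 17, 7)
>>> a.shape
(7, 17)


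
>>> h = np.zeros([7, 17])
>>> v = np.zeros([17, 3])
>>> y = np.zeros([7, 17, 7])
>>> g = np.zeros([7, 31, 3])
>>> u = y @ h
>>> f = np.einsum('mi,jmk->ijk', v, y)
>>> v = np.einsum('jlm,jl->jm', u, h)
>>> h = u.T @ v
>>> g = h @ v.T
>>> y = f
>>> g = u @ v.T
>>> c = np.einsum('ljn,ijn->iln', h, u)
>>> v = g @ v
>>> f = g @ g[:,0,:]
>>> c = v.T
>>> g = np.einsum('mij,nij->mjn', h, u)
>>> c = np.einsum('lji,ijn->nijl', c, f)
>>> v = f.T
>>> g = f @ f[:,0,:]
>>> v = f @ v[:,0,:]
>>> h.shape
(17, 17, 17)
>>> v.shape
(7, 17, 7)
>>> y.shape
(3, 7, 7)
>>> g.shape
(7, 17, 7)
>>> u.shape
(7, 17, 17)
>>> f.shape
(7, 17, 7)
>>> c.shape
(7, 7, 17, 17)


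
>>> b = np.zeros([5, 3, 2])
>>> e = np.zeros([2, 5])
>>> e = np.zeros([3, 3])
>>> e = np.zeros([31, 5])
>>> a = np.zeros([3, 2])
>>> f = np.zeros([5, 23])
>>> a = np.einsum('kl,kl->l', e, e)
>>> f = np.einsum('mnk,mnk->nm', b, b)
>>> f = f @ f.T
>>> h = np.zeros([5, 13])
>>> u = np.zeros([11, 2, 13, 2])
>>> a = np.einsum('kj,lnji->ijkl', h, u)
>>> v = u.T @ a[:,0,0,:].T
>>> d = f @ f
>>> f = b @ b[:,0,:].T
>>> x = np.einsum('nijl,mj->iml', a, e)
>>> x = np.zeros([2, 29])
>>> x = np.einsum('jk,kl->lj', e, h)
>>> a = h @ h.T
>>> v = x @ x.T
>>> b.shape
(5, 3, 2)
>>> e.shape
(31, 5)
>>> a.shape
(5, 5)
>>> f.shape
(5, 3, 5)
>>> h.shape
(5, 13)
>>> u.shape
(11, 2, 13, 2)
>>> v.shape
(13, 13)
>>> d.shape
(3, 3)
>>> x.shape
(13, 31)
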